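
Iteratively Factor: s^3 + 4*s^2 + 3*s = (s)*(s^2 + 4*s + 3) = s*(s + 1)*(s + 3)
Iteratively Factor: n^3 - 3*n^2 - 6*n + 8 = (n + 2)*(n^2 - 5*n + 4) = (n - 4)*(n + 2)*(n - 1)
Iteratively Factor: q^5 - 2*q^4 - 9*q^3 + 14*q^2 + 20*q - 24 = (q + 2)*(q^4 - 4*q^3 - q^2 + 16*q - 12) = (q - 3)*(q + 2)*(q^3 - q^2 - 4*q + 4) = (q - 3)*(q - 1)*(q + 2)*(q^2 - 4) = (q - 3)*(q - 1)*(q + 2)^2*(q - 2)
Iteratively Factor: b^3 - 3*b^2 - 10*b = (b)*(b^2 - 3*b - 10) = b*(b + 2)*(b - 5)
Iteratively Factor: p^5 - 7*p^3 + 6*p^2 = (p)*(p^4 - 7*p^2 + 6*p) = p*(p - 2)*(p^3 + 2*p^2 - 3*p) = p*(p - 2)*(p - 1)*(p^2 + 3*p) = p*(p - 2)*(p - 1)*(p + 3)*(p)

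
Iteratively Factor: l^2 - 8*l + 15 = (l - 3)*(l - 5)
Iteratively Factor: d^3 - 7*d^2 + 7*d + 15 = (d - 3)*(d^2 - 4*d - 5) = (d - 3)*(d + 1)*(d - 5)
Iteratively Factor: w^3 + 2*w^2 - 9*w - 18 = (w - 3)*(w^2 + 5*w + 6) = (w - 3)*(w + 3)*(w + 2)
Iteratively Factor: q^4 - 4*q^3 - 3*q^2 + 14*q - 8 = (q + 2)*(q^3 - 6*q^2 + 9*q - 4) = (q - 1)*(q + 2)*(q^2 - 5*q + 4) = (q - 4)*(q - 1)*(q + 2)*(q - 1)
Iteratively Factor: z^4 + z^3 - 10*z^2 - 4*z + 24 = (z + 2)*(z^3 - z^2 - 8*z + 12) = (z - 2)*(z + 2)*(z^2 + z - 6) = (z - 2)^2*(z + 2)*(z + 3)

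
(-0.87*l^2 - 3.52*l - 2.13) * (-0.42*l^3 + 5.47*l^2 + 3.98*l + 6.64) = 0.3654*l^5 - 3.2805*l^4 - 21.8224*l^3 - 31.4375*l^2 - 31.8502*l - 14.1432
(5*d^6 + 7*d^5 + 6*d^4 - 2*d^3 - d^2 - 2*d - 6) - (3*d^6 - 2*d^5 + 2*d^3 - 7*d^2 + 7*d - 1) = 2*d^6 + 9*d^5 + 6*d^4 - 4*d^3 + 6*d^2 - 9*d - 5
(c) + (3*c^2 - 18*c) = 3*c^2 - 17*c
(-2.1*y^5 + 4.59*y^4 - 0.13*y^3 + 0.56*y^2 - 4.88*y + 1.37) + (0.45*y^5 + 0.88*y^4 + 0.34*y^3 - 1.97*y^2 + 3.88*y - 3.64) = -1.65*y^5 + 5.47*y^4 + 0.21*y^3 - 1.41*y^2 - 1.0*y - 2.27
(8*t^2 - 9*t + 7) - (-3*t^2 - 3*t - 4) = 11*t^2 - 6*t + 11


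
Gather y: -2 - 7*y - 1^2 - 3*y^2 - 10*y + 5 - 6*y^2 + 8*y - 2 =-9*y^2 - 9*y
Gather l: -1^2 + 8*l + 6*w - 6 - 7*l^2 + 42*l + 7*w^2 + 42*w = -7*l^2 + 50*l + 7*w^2 + 48*w - 7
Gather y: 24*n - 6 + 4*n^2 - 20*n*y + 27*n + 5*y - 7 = 4*n^2 + 51*n + y*(5 - 20*n) - 13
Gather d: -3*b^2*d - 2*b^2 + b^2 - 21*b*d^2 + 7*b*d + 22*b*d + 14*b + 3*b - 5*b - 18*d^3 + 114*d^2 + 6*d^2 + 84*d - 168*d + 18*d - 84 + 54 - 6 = -b^2 + 12*b - 18*d^3 + d^2*(120 - 21*b) + d*(-3*b^2 + 29*b - 66) - 36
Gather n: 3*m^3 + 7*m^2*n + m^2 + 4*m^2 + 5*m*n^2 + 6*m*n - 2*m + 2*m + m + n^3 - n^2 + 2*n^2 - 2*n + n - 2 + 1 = 3*m^3 + 5*m^2 + m + n^3 + n^2*(5*m + 1) + n*(7*m^2 + 6*m - 1) - 1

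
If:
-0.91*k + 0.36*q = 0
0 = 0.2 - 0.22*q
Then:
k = 0.36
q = 0.91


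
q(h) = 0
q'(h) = 0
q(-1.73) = 0.00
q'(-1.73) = 0.00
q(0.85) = 0.00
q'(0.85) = 0.00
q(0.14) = 0.00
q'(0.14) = 0.00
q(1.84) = 0.00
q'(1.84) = 0.00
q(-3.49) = 0.00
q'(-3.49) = 0.00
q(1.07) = 0.00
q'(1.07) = 0.00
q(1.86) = 0.00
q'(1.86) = 0.00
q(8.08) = 0.00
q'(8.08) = 0.00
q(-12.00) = 0.00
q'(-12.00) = 0.00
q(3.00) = 0.00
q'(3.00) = 0.00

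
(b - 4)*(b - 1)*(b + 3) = b^3 - 2*b^2 - 11*b + 12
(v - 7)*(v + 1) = v^2 - 6*v - 7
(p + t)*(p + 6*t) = p^2 + 7*p*t + 6*t^2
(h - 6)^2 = h^2 - 12*h + 36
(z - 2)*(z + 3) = z^2 + z - 6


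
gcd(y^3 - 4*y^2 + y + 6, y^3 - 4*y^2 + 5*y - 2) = y - 2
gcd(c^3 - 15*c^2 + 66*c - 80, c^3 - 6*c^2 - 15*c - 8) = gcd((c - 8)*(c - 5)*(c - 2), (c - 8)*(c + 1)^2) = c - 8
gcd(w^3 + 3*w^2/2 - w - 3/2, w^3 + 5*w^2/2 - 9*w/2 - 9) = w + 3/2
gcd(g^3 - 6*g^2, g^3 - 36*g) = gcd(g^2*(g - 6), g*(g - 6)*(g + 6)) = g^2 - 6*g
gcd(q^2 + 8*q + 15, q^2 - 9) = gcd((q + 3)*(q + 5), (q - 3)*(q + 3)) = q + 3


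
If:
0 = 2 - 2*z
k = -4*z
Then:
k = -4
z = 1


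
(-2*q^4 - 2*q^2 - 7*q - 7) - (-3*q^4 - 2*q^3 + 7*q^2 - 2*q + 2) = q^4 + 2*q^3 - 9*q^2 - 5*q - 9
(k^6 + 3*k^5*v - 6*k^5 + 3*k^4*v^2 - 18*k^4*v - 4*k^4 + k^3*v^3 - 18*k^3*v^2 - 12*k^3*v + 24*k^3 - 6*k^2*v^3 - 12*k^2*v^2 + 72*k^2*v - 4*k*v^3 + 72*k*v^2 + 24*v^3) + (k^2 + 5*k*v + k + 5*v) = k^6 + 3*k^5*v - 6*k^5 + 3*k^4*v^2 - 18*k^4*v - 4*k^4 + k^3*v^3 - 18*k^3*v^2 - 12*k^3*v + 24*k^3 - 6*k^2*v^3 - 12*k^2*v^2 + 72*k^2*v + k^2 - 4*k*v^3 + 72*k*v^2 + 5*k*v + k + 24*v^3 + 5*v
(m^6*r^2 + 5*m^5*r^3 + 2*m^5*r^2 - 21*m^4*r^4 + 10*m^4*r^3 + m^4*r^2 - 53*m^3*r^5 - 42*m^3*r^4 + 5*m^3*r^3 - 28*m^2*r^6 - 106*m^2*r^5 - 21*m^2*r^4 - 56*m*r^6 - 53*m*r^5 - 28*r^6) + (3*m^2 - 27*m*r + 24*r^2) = m^6*r^2 + 5*m^5*r^3 + 2*m^5*r^2 - 21*m^4*r^4 + 10*m^4*r^3 + m^4*r^2 - 53*m^3*r^5 - 42*m^3*r^4 + 5*m^3*r^3 - 28*m^2*r^6 - 106*m^2*r^5 - 21*m^2*r^4 + 3*m^2 - 56*m*r^6 - 53*m*r^5 - 27*m*r - 28*r^6 + 24*r^2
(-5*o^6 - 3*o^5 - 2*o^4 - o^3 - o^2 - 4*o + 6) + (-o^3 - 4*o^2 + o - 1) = -5*o^6 - 3*o^5 - 2*o^4 - 2*o^3 - 5*o^2 - 3*o + 5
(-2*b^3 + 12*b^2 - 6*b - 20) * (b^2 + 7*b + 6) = -2*b^5 - 2*b^4 + 66*b^3 + 10*b^2 - 176*b - 120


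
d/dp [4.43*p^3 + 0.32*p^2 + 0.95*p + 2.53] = 13.29*p^2 + 0.64*p + 0.95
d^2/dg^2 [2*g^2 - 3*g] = 4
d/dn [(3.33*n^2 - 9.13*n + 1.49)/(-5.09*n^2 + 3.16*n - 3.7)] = (-35.9489*n^2 - 9.4738*n + 29.0726)/(25.9081*n^4 - 32.1688*n^3 + 47.6516*n^2 - 23.384*n + 13.69)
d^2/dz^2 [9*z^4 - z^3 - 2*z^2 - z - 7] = 108*z^2 - 6*z - 4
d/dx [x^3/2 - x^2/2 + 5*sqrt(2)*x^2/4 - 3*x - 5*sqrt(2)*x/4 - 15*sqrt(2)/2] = 3*x^2/2 - x + 5*sqrt(2)*x/2 - 3 - 5*sqrt(2)/4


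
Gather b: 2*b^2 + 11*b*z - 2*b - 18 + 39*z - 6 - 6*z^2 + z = 2*b^2 + b*(11*z - 2) - 6*z^2 + 40*z - 24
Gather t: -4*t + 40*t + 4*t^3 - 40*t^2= 4*t^3 - 40*t^2 + 36*t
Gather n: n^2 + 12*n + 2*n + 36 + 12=n^2 + 14*n + 48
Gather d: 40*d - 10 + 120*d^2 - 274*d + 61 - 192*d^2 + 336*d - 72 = -72*d^2 + 102*d - 21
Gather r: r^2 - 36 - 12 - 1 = r^2 - 49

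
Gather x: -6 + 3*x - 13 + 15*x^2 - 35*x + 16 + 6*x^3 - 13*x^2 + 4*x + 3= 6*x^3 + 2*x^2 - 28*x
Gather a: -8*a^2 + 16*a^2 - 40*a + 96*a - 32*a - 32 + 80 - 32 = 8*a^2 + 24*a + 16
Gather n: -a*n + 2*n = n*(2 - a)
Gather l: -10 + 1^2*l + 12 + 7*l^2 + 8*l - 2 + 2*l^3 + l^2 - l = 2*l^3 + 8*l^2 + 8*l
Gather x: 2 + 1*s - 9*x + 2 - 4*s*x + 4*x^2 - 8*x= s + 4*x^2 + x*(-4*s - 17) + 4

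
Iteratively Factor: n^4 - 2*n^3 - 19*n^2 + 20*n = (n - 1)*(n^3 - n^2 - 20*n) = (n - 1)*(n + 4)*(n^2 - 5*n) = n*(n - 1)*(n + 4)*(n - 5)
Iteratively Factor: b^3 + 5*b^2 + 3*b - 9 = (b - 1)*(b^2 + 6*b + 9) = (b - 1)*(b + 3)*(b + 3)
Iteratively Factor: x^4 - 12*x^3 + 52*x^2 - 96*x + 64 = (x - 4)*(x^3 - 8*x^2 + 20*x - 16) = (x - 4)*(x - 2)*(x^2 - 6*x + 8) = (x - 4)^2*(x - 2)*(x - 2)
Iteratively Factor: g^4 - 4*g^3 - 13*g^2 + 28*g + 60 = (g + 2)*(g^3 - 6*g^2 - g + 30) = (g - 5)*(g + 2)*(g^2 - g - 6) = (g - 5)*(g - 3)*(g + 2)*(g + 2)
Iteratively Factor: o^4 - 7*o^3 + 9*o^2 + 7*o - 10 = (o - 5)*(o^3 - 2*o^2 - o + 2) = (o - 5)*(o - 1)*(o^2 - o - 2) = (o - 5)*(o - 1)*(o + 1)*(o - 2)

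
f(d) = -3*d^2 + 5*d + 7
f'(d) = 5 - 6*d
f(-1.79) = -11.56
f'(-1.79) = 15.74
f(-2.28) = -20.00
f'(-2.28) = 18.68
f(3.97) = -20.43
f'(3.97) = -18.82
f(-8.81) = -269.90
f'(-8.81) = 57.86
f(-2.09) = -16.55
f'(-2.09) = 17.54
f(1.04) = 8.96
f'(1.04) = -1.24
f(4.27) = -26.35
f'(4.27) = -20.62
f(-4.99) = -92.65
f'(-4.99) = 34.94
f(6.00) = -71.00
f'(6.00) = -31.00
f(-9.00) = -281.00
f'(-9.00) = 59.00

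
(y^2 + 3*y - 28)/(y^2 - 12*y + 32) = (y + 7)/(y - 8)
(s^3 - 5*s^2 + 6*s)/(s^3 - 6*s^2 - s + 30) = s*(s - 2)/(s^2 - 3*s - 10)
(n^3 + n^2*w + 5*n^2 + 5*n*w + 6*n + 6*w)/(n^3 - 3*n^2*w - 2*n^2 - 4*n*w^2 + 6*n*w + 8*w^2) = (-n^2 - 5*n - 6)/(-n^2 + 4*n*w + 2*n - 8*w)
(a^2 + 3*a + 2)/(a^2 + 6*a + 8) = (a + 1)/(a + 4)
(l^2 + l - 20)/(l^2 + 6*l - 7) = (l^2 + l - 20)/(l^2 + 6*l - 7)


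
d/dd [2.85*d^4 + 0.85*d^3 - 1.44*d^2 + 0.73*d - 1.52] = 11.4*d^3 + 2.55*d^2 - 2.88*d + 0.73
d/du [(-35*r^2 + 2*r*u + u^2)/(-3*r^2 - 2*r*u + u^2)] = 4*r*(-19*r^2 + 16*r*u - u^2)/(9*r^4 + 12*r^3*u - 2*r^2*u^2 - 4*r*u^3 + u^4)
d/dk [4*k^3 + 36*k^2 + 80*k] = 12*k^2 + 72*k + 80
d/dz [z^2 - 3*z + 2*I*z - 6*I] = 2*z - 3 + 2*I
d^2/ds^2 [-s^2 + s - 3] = -2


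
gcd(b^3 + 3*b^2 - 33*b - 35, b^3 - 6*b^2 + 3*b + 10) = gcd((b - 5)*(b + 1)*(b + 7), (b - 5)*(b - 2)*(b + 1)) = b^2 - 4*b - 5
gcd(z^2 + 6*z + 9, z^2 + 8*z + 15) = z + 3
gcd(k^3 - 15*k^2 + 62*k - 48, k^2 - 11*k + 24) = k - 8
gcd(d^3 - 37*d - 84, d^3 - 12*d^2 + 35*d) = d - 7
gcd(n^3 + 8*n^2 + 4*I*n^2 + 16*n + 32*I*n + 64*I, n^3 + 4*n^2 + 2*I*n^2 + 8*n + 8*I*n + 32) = n^2 + n*(4 + 4*I) + 16*I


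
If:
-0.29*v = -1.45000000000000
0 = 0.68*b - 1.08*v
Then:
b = 7.94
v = 5.00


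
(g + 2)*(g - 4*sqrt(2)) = g^2 - 4*sqrt(2)*g + 2*g - 8*sqrt(2)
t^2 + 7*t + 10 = (t + 2)*(t + 5)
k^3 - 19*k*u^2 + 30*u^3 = (k - 3*u)*(k - 2*u)*(k + 5*u)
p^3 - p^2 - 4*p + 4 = (p - 2)*(p - 1)*(p + 2)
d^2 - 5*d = d*(d - 5)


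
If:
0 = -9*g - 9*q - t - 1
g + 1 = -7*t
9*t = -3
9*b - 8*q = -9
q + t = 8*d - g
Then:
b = -547/243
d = -11/216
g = 4/3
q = -38/27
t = -1/3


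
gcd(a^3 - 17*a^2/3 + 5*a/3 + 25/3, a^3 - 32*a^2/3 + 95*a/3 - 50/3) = a - 5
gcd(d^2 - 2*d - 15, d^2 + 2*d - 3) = d + 3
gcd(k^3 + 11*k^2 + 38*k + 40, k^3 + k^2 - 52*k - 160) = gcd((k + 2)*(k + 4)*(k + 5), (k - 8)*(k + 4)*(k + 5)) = k^2 + 9*k + 20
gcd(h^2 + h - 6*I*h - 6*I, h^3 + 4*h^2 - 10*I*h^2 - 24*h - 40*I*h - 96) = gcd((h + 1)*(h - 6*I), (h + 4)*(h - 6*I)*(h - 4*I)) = h - 6*I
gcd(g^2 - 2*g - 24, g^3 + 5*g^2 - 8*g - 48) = g + 4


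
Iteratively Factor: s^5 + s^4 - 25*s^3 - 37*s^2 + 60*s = (s)*(s^4 + s^3 - 25*s^2 - 37*s + 60) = s*(s - 1)*(s^3 + 2*s^2 - 23*s - 60) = s*(s - 5)*(s - 1)*(s^2 + 7*s + 12) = s*(s - 5)*(s - 1)*(s + 3)*(s + 4)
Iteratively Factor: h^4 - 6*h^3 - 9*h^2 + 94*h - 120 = (h + 4)*(h^3 - 10*h^2 + 31*h - 30) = (h - 2)*(h + 4)*(h^2 - 8*h + 15) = (h - 3)*(h - 2)*(h + 4)*(h - 5)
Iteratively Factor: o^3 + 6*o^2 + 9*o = (o + 3)*(o^2 + 3*o) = o*(o + 3)*(o + 3)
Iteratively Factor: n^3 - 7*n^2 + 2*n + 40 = (n - 4)*(n^2 - 3*n - 10) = (n - 5)*(n - 4)*(n + 2)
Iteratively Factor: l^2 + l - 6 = (l - 2)*(l + 3)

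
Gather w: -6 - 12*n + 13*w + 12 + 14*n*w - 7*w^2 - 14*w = -12*n - 7*w^2 + w*(14*n - 1) + 6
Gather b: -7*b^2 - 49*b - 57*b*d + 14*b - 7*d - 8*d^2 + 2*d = -7*b^2 + b*(-57*d - 35) - 8*d^2 - 5*d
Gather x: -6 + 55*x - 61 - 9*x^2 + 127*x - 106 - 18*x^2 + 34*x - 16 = -27*x^2 + 216*x - 189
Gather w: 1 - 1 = 0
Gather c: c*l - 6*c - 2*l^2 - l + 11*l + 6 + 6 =c*(l - 6) - 2*l^2 + 10*l + 12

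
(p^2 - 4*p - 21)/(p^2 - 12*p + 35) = (p + 3)/(p - 5)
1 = 1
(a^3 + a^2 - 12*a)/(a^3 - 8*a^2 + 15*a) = (a + 4)/(a - 5)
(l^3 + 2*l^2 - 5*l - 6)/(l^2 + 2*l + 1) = (l^2 + l - 6)/(l + 1)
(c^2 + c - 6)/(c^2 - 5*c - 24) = (c - 2)/(c - 8)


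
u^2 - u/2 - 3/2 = (u - 3/2)*(u + 1)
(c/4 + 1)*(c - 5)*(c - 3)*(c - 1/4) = c^4/4 - 17*c^3/16 - 4*c^2 + 257*c/16 - 15/4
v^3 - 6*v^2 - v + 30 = (v - 5)*(v - 3)*(v + 2)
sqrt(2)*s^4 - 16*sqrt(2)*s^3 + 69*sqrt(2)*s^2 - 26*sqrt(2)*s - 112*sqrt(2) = (s - 8)*(s - 7)*(s - 2)*(sqrt(2)*s + sqrt(2))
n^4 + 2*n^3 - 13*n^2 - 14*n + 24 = (n - 3)*(n - 1)*(n + 2)*(n + 4)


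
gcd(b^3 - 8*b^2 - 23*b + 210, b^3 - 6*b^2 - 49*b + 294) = b^2 - 13*b + 42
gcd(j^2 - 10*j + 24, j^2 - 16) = j - 4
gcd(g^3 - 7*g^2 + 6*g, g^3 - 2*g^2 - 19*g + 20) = g - 1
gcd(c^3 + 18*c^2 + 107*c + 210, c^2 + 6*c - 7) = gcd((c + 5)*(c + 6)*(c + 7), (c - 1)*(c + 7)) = c + 7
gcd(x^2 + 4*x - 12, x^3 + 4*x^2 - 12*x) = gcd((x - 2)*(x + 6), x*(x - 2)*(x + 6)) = x^2 + 4*x - 12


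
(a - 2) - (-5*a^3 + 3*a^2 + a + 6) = 5*a^3 - 3*a^2 - 8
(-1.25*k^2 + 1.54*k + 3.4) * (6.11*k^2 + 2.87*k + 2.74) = -7.6375*k^4 + 5.8219*k^3 + 21.7688*k^2 + 13.9776*k + 9.316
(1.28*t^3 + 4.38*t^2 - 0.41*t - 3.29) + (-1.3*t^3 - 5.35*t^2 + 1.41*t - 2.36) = -0.02*t^3 - 0.97*t^2 + 1.0*t - 5.65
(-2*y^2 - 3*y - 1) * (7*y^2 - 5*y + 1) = -14*y^4 - 11*y^3 + 6*y^2 + 2*y - 1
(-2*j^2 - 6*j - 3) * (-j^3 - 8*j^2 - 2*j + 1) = 2*j^5 + 22*j^4 + 55*j^3 + 34*j^2 - 3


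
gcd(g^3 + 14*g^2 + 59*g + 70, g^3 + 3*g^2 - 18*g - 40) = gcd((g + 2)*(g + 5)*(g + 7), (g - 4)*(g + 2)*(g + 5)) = g^2 + 7*g + 10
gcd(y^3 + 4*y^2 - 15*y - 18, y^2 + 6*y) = y + 6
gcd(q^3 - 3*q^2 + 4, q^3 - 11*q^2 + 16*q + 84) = 1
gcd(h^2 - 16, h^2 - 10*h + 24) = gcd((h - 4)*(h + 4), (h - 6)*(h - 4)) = h - 4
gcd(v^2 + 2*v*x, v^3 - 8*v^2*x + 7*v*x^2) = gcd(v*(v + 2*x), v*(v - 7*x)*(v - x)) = v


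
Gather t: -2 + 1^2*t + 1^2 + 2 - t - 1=0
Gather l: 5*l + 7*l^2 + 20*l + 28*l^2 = 35*l^2 + 25*l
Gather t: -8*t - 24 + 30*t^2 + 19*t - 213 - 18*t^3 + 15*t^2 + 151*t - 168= -18*t^3 + 45*t^2 + 162*t - 405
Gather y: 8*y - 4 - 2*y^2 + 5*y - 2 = -2*y^2 + 13*y - 6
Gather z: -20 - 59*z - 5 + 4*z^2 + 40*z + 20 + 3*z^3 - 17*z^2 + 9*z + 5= 3*z^3 - 13*z^2 - 10*z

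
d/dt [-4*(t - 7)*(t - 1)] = 32 - 8*t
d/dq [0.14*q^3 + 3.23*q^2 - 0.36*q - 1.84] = 0.42*q^2 + 6.46*q - 0.36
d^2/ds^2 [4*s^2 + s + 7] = 8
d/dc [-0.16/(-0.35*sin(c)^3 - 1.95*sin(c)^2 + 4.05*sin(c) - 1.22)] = (-0.168*sin(c)^2 - 0.624*sin(c) + 0.648)*cos(c)/(0.35*sin(c)^3 + 1.95*sin(c)^2 - 4.05*sin(c) + 1.22)^2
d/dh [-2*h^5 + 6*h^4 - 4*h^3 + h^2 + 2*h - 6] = -10*h^4 + 24*h^3 - 12*h^2 + 2*h + 2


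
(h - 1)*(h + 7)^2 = h^3 + 13*h^2 + 35*h - 49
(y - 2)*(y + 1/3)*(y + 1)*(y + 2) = y^4 + 4*y^3/3 - 11*y^2/3 - 16*y/3 - 4/3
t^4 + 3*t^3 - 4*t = t*(t - 1)*(t + 2)^2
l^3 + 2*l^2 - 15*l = l*(l - 3)*(l + 5)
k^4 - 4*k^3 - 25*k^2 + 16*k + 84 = (k - 7)*(k - 2)*(k + 2)*(k + 3)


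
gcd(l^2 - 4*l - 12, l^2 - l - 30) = l - 6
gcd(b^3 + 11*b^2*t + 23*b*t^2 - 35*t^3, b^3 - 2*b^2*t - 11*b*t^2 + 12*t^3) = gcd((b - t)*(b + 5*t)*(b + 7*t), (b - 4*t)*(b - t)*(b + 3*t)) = -b + t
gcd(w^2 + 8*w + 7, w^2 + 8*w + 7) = w^2 + 8*w + 7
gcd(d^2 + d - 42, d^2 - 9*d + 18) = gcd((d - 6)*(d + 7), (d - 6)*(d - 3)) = d - 6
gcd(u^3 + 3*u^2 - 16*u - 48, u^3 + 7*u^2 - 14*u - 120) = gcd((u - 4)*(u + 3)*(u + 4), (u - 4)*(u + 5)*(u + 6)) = u - 4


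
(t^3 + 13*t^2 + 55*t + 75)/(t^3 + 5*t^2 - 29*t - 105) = (t^2 + 10*t + 25)/(t^2 + 2*t - 35)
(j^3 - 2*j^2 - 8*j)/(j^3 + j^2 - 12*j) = (j^2 - 2*j - 8)/(j^2 + j - 12)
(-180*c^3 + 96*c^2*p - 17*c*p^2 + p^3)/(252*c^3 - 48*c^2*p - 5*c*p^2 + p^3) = (-5*c + p)/(7*c + p)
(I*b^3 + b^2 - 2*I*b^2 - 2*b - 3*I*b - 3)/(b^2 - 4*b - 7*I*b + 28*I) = (I*b^3 + b^2*(1 - 2*I) - b*(2 + 3*I) - 3)/(b^2 - b*(4 + 7*I) + 28*I)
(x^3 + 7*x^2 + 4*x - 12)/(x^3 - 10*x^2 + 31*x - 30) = (x^3 + 7*x^2 + 4*x - 12)/(x^3 - 10*x^2 + 31*x - 30)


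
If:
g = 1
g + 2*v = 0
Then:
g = 1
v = -1/2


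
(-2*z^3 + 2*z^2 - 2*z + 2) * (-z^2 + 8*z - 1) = 2*z^5 - 18*z^4 + 20*z^3 - 20*z^2 + 18*z - 2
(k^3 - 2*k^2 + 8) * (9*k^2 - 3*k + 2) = 9*k^5 - 21*k^4 + 8*k^3 + 68*k^2 - 24*k + 16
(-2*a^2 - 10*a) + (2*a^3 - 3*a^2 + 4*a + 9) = 2*a^3 - 5*a^2 - 6*a + 9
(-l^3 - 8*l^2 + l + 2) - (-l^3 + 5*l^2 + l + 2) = -13*l^2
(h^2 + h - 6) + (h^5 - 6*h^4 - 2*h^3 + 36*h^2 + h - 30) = h^5 - 6*h^4 - 2*h^3 + 37*h^2 + 2*h - 36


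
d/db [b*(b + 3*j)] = 2*b + 3*j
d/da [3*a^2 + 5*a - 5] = 6*a + 5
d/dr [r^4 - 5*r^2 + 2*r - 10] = 4*r^3 - 10*r + 2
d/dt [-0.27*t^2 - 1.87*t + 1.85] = -0.54*t - 1.87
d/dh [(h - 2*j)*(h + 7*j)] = 2*h + 5*j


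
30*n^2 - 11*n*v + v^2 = (-6*n + v)*(-5*n + v)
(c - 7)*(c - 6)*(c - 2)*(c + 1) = c^4 - 14*c^3 + 53*c^2 - 16*c - 84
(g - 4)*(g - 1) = g^2 - 5*g + 4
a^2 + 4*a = a*(a + 4)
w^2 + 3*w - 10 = (w - 2)*(w + 5)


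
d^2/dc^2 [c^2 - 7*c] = 2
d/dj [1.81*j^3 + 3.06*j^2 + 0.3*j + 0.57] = 5.43*j^2 + 6.12*j + 0.3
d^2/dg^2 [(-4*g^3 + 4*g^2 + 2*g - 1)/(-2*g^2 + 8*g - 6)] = (34*g^3 - 105*g^2 + 114*g - 47)/(g^6 - 12*g^5 + 57*g^4 - 136*g^3 + 171*g^2 - 108*g + 27)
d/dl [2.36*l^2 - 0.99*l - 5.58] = 4.72*l - 0.99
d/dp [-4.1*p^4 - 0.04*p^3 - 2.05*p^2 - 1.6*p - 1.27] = -16.4*p^3 - 0.12*p^2 - 4.1*p - 1.6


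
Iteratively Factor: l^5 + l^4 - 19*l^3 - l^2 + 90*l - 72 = (l + 3)*(l^4 - 2*l^3 - 13*l^2 + 38*l - 24) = (l - 3)*(l + 3)*(l^3 + l^2 - 10*l + 8) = (l - 3)*(l - 2)*(l + 3)*(l^2 + 3*l - 4) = (l - 3)*(l - 2)*(l - 1)*(l + 3)*(l + 4)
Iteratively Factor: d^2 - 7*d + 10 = (d - 2)*(d - 5)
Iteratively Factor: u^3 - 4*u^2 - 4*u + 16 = (u - 4)*(u^2 - 4) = (u - 4)*(u - 2)*(u + 2)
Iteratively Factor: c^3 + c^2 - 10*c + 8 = (c - 2)*(c^2 + 3*c - 4) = (c - 2)*(c - 1)*(c + 4)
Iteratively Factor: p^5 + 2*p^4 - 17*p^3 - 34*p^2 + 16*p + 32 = (p + 2)*(p^4 - 17*p^2 + 16) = (p - 1)*(p + 2)*(p^3 + p^2 - 16*p - 16) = (p - 4)*(p - 1)*(p + 2)*(p^2 + 5*p + 4) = (p - 4)*(p - 1)*(p + 2)*(p + 4)*(p + 1)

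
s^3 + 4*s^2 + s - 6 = (s - 1)*(s + 2)*(s + 3)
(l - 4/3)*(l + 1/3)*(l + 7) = l^3 + 6*l^2 - 67*l/9 - 28/9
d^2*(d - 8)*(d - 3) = d^4 - 11*d^3 + 24*d^2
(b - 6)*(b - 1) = b^2 - 7*b + 6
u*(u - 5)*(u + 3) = u^3 - 2*u^2 - 15*u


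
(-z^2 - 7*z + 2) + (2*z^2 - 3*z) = z^2 - 10*z + 2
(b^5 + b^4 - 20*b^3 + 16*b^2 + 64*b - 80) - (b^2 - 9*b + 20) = b^5 + b^4 - 20*b^3 + 15*b^2 + 73*b - 100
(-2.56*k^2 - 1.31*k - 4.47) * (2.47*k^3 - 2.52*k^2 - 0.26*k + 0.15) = -6.3232*k^5 + 3.2155*k^4 - 7.0741*k^3 + 11.221*k^2 + 0.9657*k - 0.6705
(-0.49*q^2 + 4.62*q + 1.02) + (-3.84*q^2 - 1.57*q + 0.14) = -4.33*q^2 + 3.05*q + 1.16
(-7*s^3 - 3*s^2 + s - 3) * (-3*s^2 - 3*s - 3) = 21*s^5 + 30*s^4 + 27*s^3 + 15*s^2 + 6*s + 9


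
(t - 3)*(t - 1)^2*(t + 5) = t^4 - 18*t^2 + 32*t - 15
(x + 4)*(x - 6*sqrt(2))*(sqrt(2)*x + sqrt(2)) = sqrt(2)*x^3 - 12*x^2 + 5*sqrt(2)*x^2 - 60*x + 4*sqrt(2)*x - 48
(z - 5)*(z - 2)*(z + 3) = z^3 - 4*z^2 - 11*z + 30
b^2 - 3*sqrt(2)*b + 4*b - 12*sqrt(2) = (b + 4)*(b - 3*sqrt(2))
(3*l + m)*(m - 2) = 3*l*m - 6*l + m^2 - 2*m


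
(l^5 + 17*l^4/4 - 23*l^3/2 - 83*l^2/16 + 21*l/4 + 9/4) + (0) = l^5 + 17*l^4/4 - 23*l^3/2 - 83*l^2/16 + 21*l/4 + 9/4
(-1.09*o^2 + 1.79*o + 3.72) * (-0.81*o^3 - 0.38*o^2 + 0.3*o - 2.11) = 0.8829*o^5 - 1.0357*o^4 - 4.0204*o^3 + 1.4233*o^2 - 2.6609*o - 7.8492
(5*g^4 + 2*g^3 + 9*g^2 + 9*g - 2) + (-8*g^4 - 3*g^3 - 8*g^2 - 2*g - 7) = -3*g^4 - g^3 + g^2 + 7*g - 9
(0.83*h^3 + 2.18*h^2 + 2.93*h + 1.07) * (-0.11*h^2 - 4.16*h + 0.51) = -0.0913*h^5 - 3.6926*h^4 - 8.9678*h^3 - 11.1947*h^2 - 2.9569*h + 0.5457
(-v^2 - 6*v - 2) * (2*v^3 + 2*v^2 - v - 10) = -2*v^5 - 14*v^4 - 15*v^3 + 12*v^2 + 62*v + 20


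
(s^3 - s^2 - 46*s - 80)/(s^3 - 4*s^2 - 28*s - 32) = (s + 5)/(s + 2)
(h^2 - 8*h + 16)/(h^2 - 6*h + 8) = (h - 4)/(h - 2)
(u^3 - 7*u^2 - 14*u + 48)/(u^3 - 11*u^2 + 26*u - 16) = (u + 3)/(u - 1)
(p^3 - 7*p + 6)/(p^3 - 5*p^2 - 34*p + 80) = (p^2 + 2*p - 3)/(p^2 - 3*p - 40)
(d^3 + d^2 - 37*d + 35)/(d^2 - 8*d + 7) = (d^2 + 2*d - 35)/(d - 7)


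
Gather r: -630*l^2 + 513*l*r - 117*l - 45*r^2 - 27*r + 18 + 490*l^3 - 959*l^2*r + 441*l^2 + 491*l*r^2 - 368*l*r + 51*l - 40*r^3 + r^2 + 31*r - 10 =490*l^3 - 189*l^2 - 66*l - 40*r^3 + r^2*(491*l - 44) + r*(-959*l^2 + 145*l + 4) + 8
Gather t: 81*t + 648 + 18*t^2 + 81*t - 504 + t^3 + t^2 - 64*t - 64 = t^3 + 19*t^2 + 98*t + 80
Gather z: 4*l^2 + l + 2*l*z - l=4*l^2 + 2*l*z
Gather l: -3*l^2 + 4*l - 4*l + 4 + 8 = 12 - 3*l^2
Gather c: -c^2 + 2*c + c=-c^2 + 3*c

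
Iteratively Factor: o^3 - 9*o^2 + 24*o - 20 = (o - 2)*(o^2 - 7*o + 10) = (o - 2)^2*(o - 5)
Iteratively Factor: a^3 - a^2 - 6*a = (a + 2)*(a^2 - 3*a) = (a - 3)*(a + 2)*(a)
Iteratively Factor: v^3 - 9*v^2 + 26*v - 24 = (v - 2)*(v^2 - 7*v + 12) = (v - 3)*(v - 2)*(v - 4)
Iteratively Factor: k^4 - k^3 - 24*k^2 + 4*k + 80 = (k - 5)*(k^3 + 4*k^2 - 4*k - 16) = (k - 5)*(k + 2)*(k^2 + 2*k - 8) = (k - 5)*(k + 2)*(k + 4)*(k - 2)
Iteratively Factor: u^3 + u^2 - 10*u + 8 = (u - 2)*(u^2 + 3*u - 4) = (u - 2)*(u + 4)*(u - 1)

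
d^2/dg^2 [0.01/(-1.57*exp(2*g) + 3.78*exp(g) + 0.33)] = ((0.0628*exp(g) - 0.0378)*(-1.57*exp(2*g) + 3.78*exp(g) + 0.33) + 0.01*(3.14*exp(g) - 3.78)*(6.28*exp(g) - 7.56)*exp(g))*exp(g)/(-1.57*exp(2*g) + 3.78*exp(g) + 0.33)^3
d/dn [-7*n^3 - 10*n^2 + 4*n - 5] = -21*n^2 - 20*n + 4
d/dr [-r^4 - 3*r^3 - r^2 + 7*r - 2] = -4*r^3 - 9*r^2 - 2*r + 7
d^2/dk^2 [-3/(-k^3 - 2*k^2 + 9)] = 6*(k^2*(3*k + 4)^2 - (3*k + 2)*(k^3 + 2*k^2 - 9))/(k^3 + 2*k^2 - 9)^3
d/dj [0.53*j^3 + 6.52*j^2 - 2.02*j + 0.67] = 1.59*j^2 + 13.04*j - 2.02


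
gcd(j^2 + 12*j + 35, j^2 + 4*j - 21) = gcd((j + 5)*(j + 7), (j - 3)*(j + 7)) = j + 7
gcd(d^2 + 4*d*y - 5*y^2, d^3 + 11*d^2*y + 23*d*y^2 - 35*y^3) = -d^2 - 4*d*y + 5*y^2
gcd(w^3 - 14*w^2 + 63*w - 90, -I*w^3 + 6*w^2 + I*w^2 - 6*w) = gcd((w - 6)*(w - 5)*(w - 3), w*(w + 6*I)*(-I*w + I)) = 1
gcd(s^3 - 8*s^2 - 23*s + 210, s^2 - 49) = s - 7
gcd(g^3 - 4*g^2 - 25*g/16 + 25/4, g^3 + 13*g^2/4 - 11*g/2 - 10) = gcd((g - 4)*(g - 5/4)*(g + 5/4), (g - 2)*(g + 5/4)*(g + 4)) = g + 5/4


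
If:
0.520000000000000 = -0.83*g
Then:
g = -0.63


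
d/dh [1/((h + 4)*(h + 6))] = 2*(-h - 5)/(h^4 + 20*h^3 + 148*h^2 + 480*h + 576)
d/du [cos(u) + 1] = -sin(u)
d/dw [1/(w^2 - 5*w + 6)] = (5 - 2*w)/(w^2 - 5*w + 6)^2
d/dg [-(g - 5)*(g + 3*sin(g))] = -g - (g - 5)*(3*cos(g) + 1) - 3*sin(g)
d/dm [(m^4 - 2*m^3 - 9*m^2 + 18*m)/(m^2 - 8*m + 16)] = 2*(m^4 - 9*m^3 + 12*m^2 + 27*m - 36)/(m^3 - 12*m^2 + 48*m - 64)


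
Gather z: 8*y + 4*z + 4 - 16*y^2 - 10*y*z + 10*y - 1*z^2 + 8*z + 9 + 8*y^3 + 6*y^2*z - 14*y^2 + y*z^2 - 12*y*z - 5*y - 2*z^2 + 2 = 8*y^3 - 30*y^2 + 13*y + z^2*(y - 3) + z*(6*y^2 - 22*y + 12) + 15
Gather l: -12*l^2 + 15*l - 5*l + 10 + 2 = -12*l^2 + 10*l + 12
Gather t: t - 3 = t - 3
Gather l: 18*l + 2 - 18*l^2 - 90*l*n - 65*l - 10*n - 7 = -18*l^2 + l*(-90*n - 47) - 10*n - 5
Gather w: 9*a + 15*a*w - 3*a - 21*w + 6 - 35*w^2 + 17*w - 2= 6*a - 35*w^2 + w*(15*a - 4) + 4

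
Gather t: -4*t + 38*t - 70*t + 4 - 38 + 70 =36 - 36*t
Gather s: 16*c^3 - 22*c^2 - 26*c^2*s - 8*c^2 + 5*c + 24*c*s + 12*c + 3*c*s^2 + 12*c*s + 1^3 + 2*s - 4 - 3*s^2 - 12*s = 16*c^3 - 30*c^2 + 17*c + s^2*(3*c - 3) + s*(-26*c^2 + 36*c - 10) - 3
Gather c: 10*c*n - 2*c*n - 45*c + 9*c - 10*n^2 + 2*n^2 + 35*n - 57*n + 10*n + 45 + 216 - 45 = c*(8*n - 36) - 8*n^2 - 12*n + 216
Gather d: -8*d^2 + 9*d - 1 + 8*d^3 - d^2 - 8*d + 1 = 8*d^3 - 9*d^2 + d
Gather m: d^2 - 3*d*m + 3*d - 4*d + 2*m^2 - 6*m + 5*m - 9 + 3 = d^2 - d + 2*m^2 + m*(-3*d - 1) - 6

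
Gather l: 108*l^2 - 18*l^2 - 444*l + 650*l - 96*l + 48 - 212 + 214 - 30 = 90*l^2 + 110*l + 20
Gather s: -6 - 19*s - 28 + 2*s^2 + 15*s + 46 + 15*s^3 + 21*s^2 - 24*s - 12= 15*s^3 + 23*s^2 - 28*s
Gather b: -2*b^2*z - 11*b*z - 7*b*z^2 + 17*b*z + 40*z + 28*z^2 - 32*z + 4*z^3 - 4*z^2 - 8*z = -2*b^2*z + b*(-7*z^2 + 6*z) + 4*z^3 + 24*z^2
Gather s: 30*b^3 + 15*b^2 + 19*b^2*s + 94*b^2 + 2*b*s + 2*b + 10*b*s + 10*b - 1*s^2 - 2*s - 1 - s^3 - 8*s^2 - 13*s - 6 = 30*b^3 + 109*b^2 + 12*b - s^3 - 9*s^2 + s*(19*b^2 + 12*b - 15) - 7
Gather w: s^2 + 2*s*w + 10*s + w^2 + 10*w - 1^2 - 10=s^2 + 10*s + w^2 + w*(2*s + 10) - 11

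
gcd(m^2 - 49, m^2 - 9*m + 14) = m - 7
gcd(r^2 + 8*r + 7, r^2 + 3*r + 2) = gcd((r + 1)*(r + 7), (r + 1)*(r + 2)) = r + 1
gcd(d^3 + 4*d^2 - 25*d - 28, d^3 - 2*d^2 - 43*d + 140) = d^2 + 3*d - 28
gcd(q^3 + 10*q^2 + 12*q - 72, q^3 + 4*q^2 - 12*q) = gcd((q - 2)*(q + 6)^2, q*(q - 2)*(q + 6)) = q^2 + 4*q - 12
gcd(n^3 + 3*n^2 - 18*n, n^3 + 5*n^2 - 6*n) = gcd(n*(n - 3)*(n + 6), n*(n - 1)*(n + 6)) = n^2 + 6*n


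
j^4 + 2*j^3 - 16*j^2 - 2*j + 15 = (j - 3)*(j - 1)*(j + 1)*(j + 5)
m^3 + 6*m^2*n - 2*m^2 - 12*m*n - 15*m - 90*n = (m - 5)*(m + 3)*(m + 6*n)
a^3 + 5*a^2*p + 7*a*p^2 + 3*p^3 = (a + p)^2*(a + 3*p)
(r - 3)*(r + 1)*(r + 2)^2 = r^4 + 2*r^3 - 7*r^2 - 20*r - 12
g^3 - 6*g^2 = g^2*(g - 6)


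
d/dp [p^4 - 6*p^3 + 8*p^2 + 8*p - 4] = 4*p^3 - 18*p^2 + 16*p + 8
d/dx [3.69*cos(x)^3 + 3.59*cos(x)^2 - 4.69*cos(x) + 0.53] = (-11.07*cos(x)^2 - 7.18*cos(x) + 4.69)*sin(x)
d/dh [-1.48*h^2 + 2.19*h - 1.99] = 2.19 - 2.96*h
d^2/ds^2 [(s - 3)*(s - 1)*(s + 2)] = 6*s - 4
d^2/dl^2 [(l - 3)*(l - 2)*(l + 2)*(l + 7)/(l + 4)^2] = 2*(l^4 + 16*l^3 + 96*l^2 + 376*l - 20)/(l^4 + 16*l^3 + 96*l^2 + 256*l + 256)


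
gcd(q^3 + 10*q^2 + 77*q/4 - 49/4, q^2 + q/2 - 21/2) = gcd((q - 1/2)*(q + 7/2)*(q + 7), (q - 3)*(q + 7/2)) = q + 7/2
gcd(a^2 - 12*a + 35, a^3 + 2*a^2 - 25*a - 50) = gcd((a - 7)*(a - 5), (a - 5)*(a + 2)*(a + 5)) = a - 5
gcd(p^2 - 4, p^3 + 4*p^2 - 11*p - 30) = p + 2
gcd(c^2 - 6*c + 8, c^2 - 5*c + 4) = c - 4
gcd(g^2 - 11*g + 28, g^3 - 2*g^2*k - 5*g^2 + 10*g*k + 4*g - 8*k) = g - 4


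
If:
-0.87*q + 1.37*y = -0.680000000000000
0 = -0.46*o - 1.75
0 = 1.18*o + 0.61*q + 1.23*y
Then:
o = -3.80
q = 3.67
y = 1.83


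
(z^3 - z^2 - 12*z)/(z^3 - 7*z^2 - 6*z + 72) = z/(z - 6)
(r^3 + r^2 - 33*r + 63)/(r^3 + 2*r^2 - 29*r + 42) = (r - 3)/(r - 2)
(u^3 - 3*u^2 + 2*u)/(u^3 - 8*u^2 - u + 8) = u*(u - 2)/(u^2 - 7*u - 8)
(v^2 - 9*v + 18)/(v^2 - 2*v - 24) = (v - 3)/(v + 4)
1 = 1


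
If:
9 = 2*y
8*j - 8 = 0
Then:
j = 1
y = 9/2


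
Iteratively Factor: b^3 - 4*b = (b - 2)*(b^2 + 2*b) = b*(b - 2)*(b + 2)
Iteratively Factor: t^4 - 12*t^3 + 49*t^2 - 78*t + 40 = (t - 1)*(t^3 - 11*t^2 + 38*t - 40) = (t - 5)*(t - 1)*(t^2 - 6*t + 8) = (t - 5)*(t - 4)*(t - 1)*(t - 2)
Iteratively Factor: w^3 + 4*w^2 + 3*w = (w)*(w^2 + 4*w + 3) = w*(w + 1)*(w + 3)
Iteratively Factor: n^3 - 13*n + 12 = (n - 3)*(n^2 + 3*n - 4) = (n - 3)*(n + 4)*(n - 1)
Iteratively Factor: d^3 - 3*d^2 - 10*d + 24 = (d - 4)*(d^2 + d - 6) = (d - 4)*(d + 3)*(d - 2)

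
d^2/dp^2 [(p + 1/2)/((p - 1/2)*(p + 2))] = 2*(8*p^3 + 12*p^2 + 42*p + 25)/(8*p^6 + 36*p^5 + 30*p^4 - 45*p^3 - 30*p^2 + 36*p - 8)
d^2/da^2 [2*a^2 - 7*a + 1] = 4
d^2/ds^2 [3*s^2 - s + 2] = 6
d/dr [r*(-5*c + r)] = -5*c + 2*r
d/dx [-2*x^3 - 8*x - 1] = -6*x^2 - 8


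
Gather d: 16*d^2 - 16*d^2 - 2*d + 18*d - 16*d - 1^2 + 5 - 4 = 0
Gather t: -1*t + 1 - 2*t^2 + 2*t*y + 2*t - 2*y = -2*t^2 + t*(2*y + 1) - 2*y + 1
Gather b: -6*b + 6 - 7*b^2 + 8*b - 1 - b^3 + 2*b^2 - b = -b^3 - 5*b^2 + b + 5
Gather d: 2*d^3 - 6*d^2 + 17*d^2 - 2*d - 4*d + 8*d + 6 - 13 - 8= 2*d^3 + 11*d^2 + 2*d - 15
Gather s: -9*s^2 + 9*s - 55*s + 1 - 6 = -9*s^2 - 46*s - 5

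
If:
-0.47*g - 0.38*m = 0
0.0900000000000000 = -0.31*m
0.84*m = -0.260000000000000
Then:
No Solution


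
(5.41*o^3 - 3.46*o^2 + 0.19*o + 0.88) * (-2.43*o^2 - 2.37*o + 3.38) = -13.1463*o^5 - 4.4139*o^4 + 26.0243*o^3 - 14.2835*o^2 - 1.4434*o + 2.9744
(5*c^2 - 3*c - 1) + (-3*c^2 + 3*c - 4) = 2*c^2 - 5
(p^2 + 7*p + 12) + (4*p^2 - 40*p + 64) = 5*p^2 - 33*p + 76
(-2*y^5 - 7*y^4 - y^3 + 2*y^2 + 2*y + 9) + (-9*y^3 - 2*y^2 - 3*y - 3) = -2*y^5 - 7*y^4 - 10*y^3 - y + 6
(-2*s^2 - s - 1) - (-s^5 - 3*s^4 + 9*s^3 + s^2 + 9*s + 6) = s^5 + 3*s^4 - 9*s^3 - 3*s^2 - 10*s - 7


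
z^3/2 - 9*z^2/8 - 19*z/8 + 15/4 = (z/2 + 1)*(z - 3)*(z - 5/4)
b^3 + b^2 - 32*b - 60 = (b - 6)*(b + 2)*(b + 5)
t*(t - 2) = t^2 - 2*t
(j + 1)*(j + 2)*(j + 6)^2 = j^4 + 15*j^3 + 74*j^2 + 132*j + 72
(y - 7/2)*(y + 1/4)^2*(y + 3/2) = y^4 - 3*y^3/2 - 99*y^2/16 - 11*y/4 - 21/64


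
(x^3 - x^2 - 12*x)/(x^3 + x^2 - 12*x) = (x^2 - x - 12)/(x^2 + x - 12)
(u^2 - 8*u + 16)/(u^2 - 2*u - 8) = (u - 4)/(u + 2)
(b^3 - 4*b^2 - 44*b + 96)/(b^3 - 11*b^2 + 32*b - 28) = (b^2 - 2*b - 48)/(b^2 - 9*b + 14)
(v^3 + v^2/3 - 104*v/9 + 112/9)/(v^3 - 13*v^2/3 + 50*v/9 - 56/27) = 3*(v + 4)/(3*v - 2)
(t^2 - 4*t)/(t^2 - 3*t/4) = 4*(t - 4)/(4*t - 3)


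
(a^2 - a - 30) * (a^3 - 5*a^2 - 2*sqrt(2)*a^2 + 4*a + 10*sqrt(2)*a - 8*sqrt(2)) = a^5 - 6*a^4 - 2*sqrt(2)*a^4 - 21*a^3 + 12*sqrt(2)*a^3 + 42*sqrt(2)*a^2 + 146*a^2 - 292*sqrt(2)*a - 120*a + 240*sqrt(2)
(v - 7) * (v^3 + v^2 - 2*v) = v^4 - 6*v^3 - 9*v^2 + 14*v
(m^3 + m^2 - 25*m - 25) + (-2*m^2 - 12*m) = m^3 - m^2 - 37*m - 25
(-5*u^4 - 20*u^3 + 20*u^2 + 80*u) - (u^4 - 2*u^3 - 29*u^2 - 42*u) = -6*u^4 - 18*u^3 + 49*u^2 + 122*u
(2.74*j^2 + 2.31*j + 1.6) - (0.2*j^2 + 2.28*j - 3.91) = 2.54*j^2 + 0.0300000000000002*j + 5.51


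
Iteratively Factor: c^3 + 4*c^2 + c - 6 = (c + 2)*(c^2 + 2*c - 3) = (c + 2)*(c + 3)*(c - 1)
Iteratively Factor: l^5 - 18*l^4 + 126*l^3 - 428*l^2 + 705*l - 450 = (l - 3)*(l^4 - 15*l^3 + 81*l^2 - 185*l + 150) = (l - 5)*(l - 3)*(l^3 - 10*l^2 + 31*l - 30) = (l - 5)*(l - 3)*(l - 2)*(l^2 - 8*l + 15) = (l - 5)^2*(l - 3)*(l - 2)*(l - 3)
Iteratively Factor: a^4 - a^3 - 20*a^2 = (a - 5)*(a^3 + 4*a^2) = a*(a - 5)*(a^2 + 4*a) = a^2*(a - 5)*(a + 4)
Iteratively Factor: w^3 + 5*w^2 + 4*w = (w + 4)*(w^2 + w) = (w + 1)*(w + 4)*(w)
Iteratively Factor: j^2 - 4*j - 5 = (j + 1)*(j - 5)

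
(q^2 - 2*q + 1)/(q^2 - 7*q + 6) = (q - 1)/(q - 6)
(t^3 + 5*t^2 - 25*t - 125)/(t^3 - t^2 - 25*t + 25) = (t + 5)/(t - 1)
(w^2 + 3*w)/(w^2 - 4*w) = (w + 3)/(w - 4)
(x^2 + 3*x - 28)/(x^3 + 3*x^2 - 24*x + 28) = (x - 4)/(x^2 - 4*x + 4)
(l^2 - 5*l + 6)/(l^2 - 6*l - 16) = (-l^2 + 5*l - 6)/(-l^2 + 6*l + 16)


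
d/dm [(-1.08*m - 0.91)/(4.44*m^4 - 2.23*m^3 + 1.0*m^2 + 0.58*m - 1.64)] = (14.3856*m^4 + 11.3448*m^3 - 5.0079*m^2 + 1.82*m + 2.299)/(19.7136*m^8 - 19.8024*m^7 + 13.8529*m^6 + 0.6904*m^5 - 16.15*m^4 + 8.4744*m^3 - 2.9436*m^2 - 1.9024*m + 2.6896)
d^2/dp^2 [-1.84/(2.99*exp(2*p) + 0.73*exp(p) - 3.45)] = (-1.84*(5.98*exp(p) + 0.73)*(11.96*exp(p) + 1.46)*exp(p) + (22.0064*exp(p) + 1.3432)*(2.99*exp(2*p) + 0.73*exp(p) - 3.45))*exp(p)/(2.99*exp(2*p) + 0.73*exp(p) - 3.45)^3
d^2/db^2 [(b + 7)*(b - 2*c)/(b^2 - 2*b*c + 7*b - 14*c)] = 0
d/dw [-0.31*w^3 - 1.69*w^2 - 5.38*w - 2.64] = -0.93*w^2 - 3.38*w - 5.38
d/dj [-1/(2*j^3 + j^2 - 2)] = 2*j*(3*j + 1)/(2*j^3 + j^2 - 2)^2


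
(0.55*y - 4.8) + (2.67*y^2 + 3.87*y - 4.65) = 2.67*y^2 + 4.42*y - 9.45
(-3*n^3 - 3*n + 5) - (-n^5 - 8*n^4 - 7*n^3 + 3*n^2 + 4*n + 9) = n^5 + 8*n^4 + 4*n^3 - 3*n^2 - 7*n - 4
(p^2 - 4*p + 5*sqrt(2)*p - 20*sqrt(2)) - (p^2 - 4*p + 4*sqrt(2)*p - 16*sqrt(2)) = sqrt(2)*p - 4*sqrt(2)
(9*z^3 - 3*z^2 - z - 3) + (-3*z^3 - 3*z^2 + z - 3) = 6*z^3 - 6*z^2 - 6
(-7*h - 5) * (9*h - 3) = -63*h^2 - 24*h + 15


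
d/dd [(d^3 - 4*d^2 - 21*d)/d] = 2*d - 4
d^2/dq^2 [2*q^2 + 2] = 4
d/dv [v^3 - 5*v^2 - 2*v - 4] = 3*v^2 - 10*v - 2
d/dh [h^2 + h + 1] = 2*h + 1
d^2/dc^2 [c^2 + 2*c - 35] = 2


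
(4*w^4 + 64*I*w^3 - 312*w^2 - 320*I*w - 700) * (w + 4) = 4*w^5 + 16*w^4 + 64*I*w^4 - 312*w^3 + 256*I*w^3 - 1248*w^2 - 320*I*w^2 - 700*w - 1280*I*w - 2800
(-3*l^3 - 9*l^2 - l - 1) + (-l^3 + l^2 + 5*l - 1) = -4*l^3 - 8*l^2 + 4*l - 2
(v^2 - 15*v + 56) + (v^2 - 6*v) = 2*v^2 - 21*v + 56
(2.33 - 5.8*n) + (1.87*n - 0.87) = 1.46 - 3.93*n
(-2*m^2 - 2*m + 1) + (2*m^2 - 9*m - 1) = -11*m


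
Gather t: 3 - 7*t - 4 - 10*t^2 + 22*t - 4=-10*t^2 + 15*t - 5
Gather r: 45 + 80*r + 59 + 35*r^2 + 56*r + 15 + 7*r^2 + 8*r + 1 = 42*r^2 + 144*r + 120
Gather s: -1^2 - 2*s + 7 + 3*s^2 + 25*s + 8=3*s^2 + 23*s + 14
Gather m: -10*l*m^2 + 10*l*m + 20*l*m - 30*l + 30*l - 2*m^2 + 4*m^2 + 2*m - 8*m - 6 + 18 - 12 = m^2*(2 - 10*l) + m*(30*l - 6)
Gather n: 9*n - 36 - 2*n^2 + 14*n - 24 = -2*n^2 + 23*n - 60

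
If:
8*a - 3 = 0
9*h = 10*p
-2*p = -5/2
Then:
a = 3/8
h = 25/18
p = 5/4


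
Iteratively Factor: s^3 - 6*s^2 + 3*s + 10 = (s - 5)*(s^2 - s - 2) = (s - 5)*(s - 2)*(s + 1)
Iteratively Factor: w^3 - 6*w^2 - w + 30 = (w - 5)*(w^2 - w - 6) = (w - 5)*(w - 3)*(w + 2)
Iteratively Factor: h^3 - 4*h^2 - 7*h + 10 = (h + 2)*(h^2 - 6*h + 5) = (h - 1)*(h + 2)*(h - 5)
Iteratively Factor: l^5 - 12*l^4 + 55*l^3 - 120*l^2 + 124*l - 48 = (l - 2)*(l^4 - 10*l^3 + 35*l^2 - 50*l + 24) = (l - 2)^2*(l^3 - 8*l^2 + 19*l - 12) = (l - 4)*(l - 2)^2*(l^2 - 4*l + 3) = (l - 4)*(l - 3)*(l - 2)^2*(l - 1)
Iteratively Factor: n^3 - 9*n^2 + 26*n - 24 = (n - 3)*(n^2 - 6*n + 8) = (n - 4)*(n - 3)*(n - 2)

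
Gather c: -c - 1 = -c - 1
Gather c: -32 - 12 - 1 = -45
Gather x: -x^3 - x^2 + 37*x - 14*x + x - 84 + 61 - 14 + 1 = -x^3 - x^2 + 24*x - 36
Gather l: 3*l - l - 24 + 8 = 2*l - 16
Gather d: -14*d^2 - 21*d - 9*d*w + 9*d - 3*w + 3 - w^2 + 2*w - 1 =-14*d^2 + d*(-9*w - 12) - w^2 - w + 2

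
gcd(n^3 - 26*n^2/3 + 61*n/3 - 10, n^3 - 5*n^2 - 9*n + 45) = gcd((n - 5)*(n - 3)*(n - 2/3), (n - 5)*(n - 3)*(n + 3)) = n^2 - 8*n + 15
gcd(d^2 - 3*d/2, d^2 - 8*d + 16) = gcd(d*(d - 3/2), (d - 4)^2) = 1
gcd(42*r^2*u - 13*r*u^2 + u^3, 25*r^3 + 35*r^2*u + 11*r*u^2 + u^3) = 1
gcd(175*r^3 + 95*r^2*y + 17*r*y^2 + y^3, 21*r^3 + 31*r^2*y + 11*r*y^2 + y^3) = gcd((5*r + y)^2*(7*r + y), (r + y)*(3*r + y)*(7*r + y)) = 7*r + y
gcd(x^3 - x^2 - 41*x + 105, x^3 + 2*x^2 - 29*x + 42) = x^2 + 4*x - 21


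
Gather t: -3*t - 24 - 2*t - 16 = -5*t - 40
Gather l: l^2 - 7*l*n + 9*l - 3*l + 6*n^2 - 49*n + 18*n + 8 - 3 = l^2 + l*(6 - 7*n) + 6*n^2 - 31*n + 5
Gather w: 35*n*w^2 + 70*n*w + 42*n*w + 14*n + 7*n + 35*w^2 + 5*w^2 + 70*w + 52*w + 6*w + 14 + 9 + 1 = 21*n + w^2*(35*n + 40) + w*(112*n + 128) + 24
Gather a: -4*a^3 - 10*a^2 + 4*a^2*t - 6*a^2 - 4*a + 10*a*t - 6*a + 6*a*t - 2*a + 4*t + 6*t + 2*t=-4*a^3 + a^2*(4*t - 16) + a*(16*t - 12) + 12*t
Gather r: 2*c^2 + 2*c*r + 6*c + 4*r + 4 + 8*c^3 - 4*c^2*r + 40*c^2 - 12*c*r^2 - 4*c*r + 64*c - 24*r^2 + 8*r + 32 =8*c^3 + 42*c^2 + 70*c + r^2*(-12*c - 24) + r*(-4*c^2 - 2*c + 12) + 36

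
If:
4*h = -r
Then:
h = -r/4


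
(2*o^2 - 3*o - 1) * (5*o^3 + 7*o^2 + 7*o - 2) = 10*o^5 - o^4 - 12*o^3 - 32*o^2 - o + 2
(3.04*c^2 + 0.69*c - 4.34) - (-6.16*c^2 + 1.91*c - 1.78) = 9.2*c^2 - 1.22*c - 2.56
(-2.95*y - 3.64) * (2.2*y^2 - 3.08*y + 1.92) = -6.49*y^3 + 1.078*y^2 + 5.5472*y - 6.9888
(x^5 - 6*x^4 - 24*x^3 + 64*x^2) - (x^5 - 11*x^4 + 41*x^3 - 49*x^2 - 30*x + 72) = 5*x^4 - 65*x^3 + 113*x^2 + 30*x - 72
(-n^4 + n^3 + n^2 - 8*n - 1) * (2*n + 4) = -2*n^5 - 2*n^4 + 6*n^3 - 12*n^2 - 34*n - 4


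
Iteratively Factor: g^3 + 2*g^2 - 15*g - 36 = (g + 3)*(g^2 - g - 12) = (g - 4)*(g + 3)*(g + 3)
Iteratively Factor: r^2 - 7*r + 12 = (r - 4)*(r - 3)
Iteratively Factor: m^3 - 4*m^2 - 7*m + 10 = (m + 2)*(m^2 - 6*m + 5) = (m - 1)*(m + 2)*(m - 5)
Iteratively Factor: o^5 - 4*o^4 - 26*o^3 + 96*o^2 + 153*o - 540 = (o + 3)*(o^4 - 7*o^3 - 5*o^2 + 111*o - 180) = (o - 3)*(o + 3)*(o^3 - 4*o^2 - 17*o + 60) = (o - 3)*(o + 3)*(o + 4)*(o^2 - 8*o + 15) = (o - 3)^2*(o + 3)*(o + 4)*(o - 5)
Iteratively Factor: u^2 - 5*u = (u - 5)*(u)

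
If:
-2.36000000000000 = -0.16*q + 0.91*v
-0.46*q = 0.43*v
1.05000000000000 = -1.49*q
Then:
No Solution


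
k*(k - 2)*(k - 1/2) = k^3 - 5*k^2/2 + k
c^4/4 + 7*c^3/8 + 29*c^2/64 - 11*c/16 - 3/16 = (c/4 + 1/2)*(c - 3/4)*(c + 1/4)*(c + 2)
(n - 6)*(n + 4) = n^2 - 2*n - 24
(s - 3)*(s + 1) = s^2 - 2*s - 3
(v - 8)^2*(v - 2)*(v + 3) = v^4 - 15*v^3 + 42*v^2 + 160*v - 384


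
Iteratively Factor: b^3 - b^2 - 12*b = (b + 3)*(b^2 - 4*b) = b*(b + 3)*(b - 4)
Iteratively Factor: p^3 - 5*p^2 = (p)*(p^2 - 5*p) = p^2*(p - 5)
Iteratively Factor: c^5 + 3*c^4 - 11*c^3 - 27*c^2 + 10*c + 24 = (c + 4)*(c^4 - c^3 - 7*c^2 + c + 6) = (c + 1)*(c + 4)*(c^3 - 2*c^2 - 5*c + 6) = (c + 1)*(c + 2)*(c + 4)*(c^2 - 4*c + 3) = (c - 1)*(c + 1)*(c + 2)*(c + 4)*(c - 3)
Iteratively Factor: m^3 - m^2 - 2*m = (m + 1)*(m^2 - 2*m) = (m - 2)*(m + 1)*(m)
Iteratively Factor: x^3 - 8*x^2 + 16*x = (x - 4)*(x^2 - 4*x) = (x - 4)^2*(x)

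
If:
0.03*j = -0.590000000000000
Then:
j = -19.67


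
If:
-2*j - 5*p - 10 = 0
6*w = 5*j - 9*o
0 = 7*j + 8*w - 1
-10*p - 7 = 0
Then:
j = -13/4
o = -545/144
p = -7/10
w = 95/32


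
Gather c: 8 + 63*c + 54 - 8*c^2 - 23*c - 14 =-8*c^2 + 40*c + 48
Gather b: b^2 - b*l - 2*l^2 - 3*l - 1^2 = b^2 - b*l - 2*l^2 - 3*l - 1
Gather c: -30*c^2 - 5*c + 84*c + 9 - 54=-30*c^2 + 79*c - 45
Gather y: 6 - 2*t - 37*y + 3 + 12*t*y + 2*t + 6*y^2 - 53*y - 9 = 6*y^2 + y*(12*t - 90)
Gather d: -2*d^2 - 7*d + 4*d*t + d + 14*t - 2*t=-2*d^2 + d*(4*t - 6) + 12*t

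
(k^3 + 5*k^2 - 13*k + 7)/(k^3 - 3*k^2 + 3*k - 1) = (k + 7)/(k - 1)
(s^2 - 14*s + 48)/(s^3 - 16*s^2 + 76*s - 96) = 1/(s - 2)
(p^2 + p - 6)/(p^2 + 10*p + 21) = (p - 2)/(p + 7)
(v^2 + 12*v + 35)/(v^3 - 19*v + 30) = (v + 7)/(v^2 - 5*v + 6)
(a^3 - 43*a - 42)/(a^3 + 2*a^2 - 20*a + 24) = (a^2 - 6*a - 7)/(a^2 - 4*a + 4)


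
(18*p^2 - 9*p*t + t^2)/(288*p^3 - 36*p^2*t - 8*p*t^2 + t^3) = (3*p - t)/(48*p^2 + 2*p*t - t^2)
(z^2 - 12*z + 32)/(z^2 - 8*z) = (z - 4)/z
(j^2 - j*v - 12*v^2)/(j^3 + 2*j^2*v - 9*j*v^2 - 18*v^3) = (-j + 4*v)/(-j^2 + j*v + 6*v^2)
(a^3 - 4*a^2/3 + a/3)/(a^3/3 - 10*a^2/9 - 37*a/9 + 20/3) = 3*a*(3*a^2 - 4*a + 1)/(3*a^3 - 10*a^2 - 37*a + 60)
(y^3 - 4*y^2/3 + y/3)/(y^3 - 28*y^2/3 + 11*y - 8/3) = y/(y - 8)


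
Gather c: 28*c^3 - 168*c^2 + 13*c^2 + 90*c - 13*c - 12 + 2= 28*c^3 - 155*c^2 + 77*c - 10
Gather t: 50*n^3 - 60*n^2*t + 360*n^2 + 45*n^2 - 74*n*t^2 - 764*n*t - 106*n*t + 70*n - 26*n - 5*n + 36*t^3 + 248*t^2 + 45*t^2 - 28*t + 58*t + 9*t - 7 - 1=50*n^3 + 405*n^2 + 39*n + 36*t^3 + t^2*(293 - 74*n) + t*(-60*n^2 - 870*n + 39) - 8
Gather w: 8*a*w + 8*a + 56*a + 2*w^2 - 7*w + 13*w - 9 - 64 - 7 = 64*a + 2*w^2 + w*(8*a + 6) - 80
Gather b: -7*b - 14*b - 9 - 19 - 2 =-21*b - 30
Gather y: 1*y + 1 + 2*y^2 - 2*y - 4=2*y^2 - y - 3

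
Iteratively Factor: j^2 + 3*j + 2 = (j + 1)*(j + 2)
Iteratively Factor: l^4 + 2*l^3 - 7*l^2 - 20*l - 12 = (l + 2)*(l^3 - 7*l - 6) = (l - 3)*(l + 2)*(l^2 + 3*l + 2) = (l - 3)*(l + 2)^2*(l + 1)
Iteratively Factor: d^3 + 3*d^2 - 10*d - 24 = (d + 2)*(d^2 + d - 12) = (d - 3)*(d + 2)*(d + 4)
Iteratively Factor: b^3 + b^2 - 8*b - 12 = (b - 3)*(b^2 + 4*b + 4) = (b - 3)*(b + 2)*(b + 2)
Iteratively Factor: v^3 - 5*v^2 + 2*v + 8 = (v - 2)*(v^2 - 3*v - 4) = (v - 4)*(v - 2)*(v + 1)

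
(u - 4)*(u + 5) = u^2 + u - 20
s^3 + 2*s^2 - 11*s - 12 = (s - 3)*(s + 1)*(s + 4)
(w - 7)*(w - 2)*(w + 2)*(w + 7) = w^4 - 53*w^2 + 196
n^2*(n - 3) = n^3 - 3*n^2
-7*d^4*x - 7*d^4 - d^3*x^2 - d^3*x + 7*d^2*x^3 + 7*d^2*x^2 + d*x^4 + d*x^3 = (-d + x)*(d + x)*(7*d + x)*(d*x + d)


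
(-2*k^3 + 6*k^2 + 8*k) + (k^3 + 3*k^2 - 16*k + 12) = -k^3 + 9*k^2 - 8*k + 12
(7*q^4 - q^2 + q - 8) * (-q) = -7*q^5 + q^3 - q^2 + 8*q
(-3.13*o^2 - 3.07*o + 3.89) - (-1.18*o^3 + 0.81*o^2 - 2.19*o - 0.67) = 1.18*o^3 - 3.94*o^2 - 0.88*o + 4.56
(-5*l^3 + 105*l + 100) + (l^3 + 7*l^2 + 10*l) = -4*l^3 + 7*l^2 + 115*l + 100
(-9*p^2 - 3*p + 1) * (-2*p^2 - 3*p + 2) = 18*p^4 + 33*p^3 - 11*p^2 - 9*p + 2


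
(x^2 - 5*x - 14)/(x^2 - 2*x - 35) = (x + 2)/(x + 5)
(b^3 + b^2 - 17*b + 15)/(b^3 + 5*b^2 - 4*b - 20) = (b^2 - 4*b + 3)/(b^2 - 4)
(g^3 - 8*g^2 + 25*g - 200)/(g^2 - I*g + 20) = (g^2 + g*(-8 + 5*I) - 40*I)/(g + 4*I)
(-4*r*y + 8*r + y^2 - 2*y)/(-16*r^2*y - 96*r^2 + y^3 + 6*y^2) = (y - 2)/(4*r*y + 24*r + y^2 + 6*y)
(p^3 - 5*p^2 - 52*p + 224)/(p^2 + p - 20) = (p^2 - p - 56)/(p + 5)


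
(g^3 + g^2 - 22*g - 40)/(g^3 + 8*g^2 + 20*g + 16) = (g - 5)/(g + 2)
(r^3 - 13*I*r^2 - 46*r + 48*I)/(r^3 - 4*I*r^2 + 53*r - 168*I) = (r - 2*I)/(r + 7*I)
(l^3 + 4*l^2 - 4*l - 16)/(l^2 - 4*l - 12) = (l^2 + 2*l - 8)/(l - 6)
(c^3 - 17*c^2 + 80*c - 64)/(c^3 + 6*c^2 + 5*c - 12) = (c^2 - 16*c + 64)/(c^2 + 7*c + 12)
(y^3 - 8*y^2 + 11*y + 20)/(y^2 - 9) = (y^3 - 8*y^2 + 11*y + 20)/(y^2 - 9)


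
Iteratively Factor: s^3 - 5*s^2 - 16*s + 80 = (s - 4)*(s^2 - s - 20) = (s - 5)*(s - 4)*(s + 4)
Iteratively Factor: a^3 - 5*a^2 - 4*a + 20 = (a - 5)*(a^2 - 4) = (a - 5)*(a + 2)*(a - 2)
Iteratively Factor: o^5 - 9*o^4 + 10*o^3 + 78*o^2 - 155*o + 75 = (o - 5)*(o^4 - 4*o^3 - 10*o^2 + 28*o - 15) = (o - 5)*(o - 1)*(o^3 - 3*o^2 - 13*o + 15) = (o - 5)*(o - 1)^2*(o^2 - 2*o - 15) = (o - 5)*(o - 1)^2*(o + 3)*(o - 5)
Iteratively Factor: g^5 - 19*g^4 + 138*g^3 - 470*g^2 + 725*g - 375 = (g - 5)*(g^4 - 14*g^3 + 68*g^2 - 130*g + 75) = (g - 5)^2*(g^3 - 9*g^2 + 23*g - 15) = (g - 5)^2*(g - 3)*(g^2 - 6*g + 5) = (g - 5)^3*(g - 3)*(g - 1)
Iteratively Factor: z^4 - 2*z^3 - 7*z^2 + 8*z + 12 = (z - 2)*(z^3 - 7*z - 6) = (z - 3)*(z - 2)*(z^2 + 3*z + 2) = (z - 3)*(z - 2)*(z + 1)*(z + 2)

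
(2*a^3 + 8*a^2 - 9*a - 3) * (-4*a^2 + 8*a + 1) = -8*a^5 - 16*a^4 + 102*a^3 - 52*a^2 - 33*a - 3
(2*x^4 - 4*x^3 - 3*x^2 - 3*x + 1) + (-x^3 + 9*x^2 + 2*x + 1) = 2*x^4 - 5*x^3 + 6*x^2 - x + 2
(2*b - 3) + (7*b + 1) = 9*b - 2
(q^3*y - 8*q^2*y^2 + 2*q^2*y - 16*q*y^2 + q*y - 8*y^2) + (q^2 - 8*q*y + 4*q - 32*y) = q^3*y - 8*q^2*y^2 + 2*q^2*y + q^2 - 16*q*y^2 - 7*q*y + 4*q - 8*y^2 - 32*y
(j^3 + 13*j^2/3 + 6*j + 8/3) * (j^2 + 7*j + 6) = j^5 + 34*j^4/3 + 127*j^3/3 + 212*j^2/3 + 164*j/3 + 16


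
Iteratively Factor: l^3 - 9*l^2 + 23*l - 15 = (l - 1)*(l^2 - 8*l + 15) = (l - 5)*(l - 1)*(l - 3)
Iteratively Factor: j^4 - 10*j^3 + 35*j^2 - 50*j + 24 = (j - 4)*(j^3 - 6*j^2 + 11*j - 6) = (j - 4)*(j - 3)*(j^2 - 3*j + 2) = (j - 4)*(j - 3)*(j - 1)*(j - 2)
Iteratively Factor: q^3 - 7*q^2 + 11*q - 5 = (q - 5)*(q^2 - 2*q + 1) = (q - 5)*(q - 1)*(q - 1)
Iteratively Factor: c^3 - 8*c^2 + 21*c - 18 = (c - 3)*(c^2 - 5*c + 6) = (c - 3)*(c - 2)*(c - 3)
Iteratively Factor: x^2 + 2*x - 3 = (x + 3)*(x - 1)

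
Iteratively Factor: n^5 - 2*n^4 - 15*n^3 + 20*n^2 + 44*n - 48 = (n - 4)*(n^4 + 2*n^3 - 7*n^2 - 8*n + 12) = (n - 4)*(n + 2)*(n^3 - 7*n + 6) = (n - 4)*(n - 2)*(n + 2)*(n^2 + 2*n - 3) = (n - 4)*(n - 2)*(n - 1)*(n + 2)*(n + 3)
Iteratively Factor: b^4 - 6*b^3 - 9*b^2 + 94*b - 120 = (b - 2)*(b^3 - 4*b^2 - 17*b + 60) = (b - 3)*(b - 2)*(b^2 - b - 20) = (b - 5)*(b - 3)*(b - 2)*(b + 4)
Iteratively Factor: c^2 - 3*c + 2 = (c - 2)*(c - 1)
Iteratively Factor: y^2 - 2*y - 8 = (y + 2)*(y - 4)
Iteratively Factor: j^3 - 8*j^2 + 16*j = (j)*(j^2 - 8*j + 16) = j*(j - 4)*(j - 4)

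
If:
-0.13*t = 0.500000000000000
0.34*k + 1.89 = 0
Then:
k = -5.56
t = -3.85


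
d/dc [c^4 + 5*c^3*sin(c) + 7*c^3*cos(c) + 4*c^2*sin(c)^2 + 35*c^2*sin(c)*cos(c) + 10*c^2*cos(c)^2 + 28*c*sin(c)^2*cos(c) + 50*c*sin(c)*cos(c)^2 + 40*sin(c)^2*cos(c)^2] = -7*c^3*sin(c) + 5*c^3*cos(c) + 4*c^3 + 15*c^2*sin(c) - 6*c^2*sin(2*c) + 21*c^2*cos(c) + 35*c^2*cos(2*c) - 7*c*sin(c) + 35*c*sin(2*c) + 21*c*sin(3*c) + 25*c*cos(c)/2 + 6*c*cos(2*c) + 75*c*cos(3*c)/2 + 14*c + 25*sin(c)/2 + 25*sin(3*c)/2 + 20*sin(4*c) + 7*cos(c) - 7*cos(3*c)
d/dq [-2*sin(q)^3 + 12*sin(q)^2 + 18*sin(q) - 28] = 6*(4*sin(q) + cos(q)^2 + 2)*cos(q)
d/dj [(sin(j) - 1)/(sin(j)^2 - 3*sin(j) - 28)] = (2*sin(j) + cos(j)^2 - 32)*cos(j)/((sin(j) - 7)^2*(sin(j) + 4)^2)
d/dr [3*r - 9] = 3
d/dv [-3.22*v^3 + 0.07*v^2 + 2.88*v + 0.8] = -9.66*v^2 + 0.14*v + 2.88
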